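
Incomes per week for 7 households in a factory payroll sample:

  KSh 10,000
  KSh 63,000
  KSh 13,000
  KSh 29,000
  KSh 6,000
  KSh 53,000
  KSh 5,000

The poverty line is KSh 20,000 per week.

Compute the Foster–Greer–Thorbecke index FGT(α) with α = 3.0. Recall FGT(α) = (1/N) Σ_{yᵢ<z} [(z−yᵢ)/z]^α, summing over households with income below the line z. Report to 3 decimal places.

Below the line: KSh 5,000, KSh 6,000, KSh 10,000, KSh 13,000 (q = 4 of N = 7).
Relative gaps: (20000−5000)/20000 = 0.7500; (20000−6000)/20000 = 0.7000; (20000−10000)/20000 = 0.5000; (20000−13000)/20000 = 0.3500.
Raised to α = 3.0: 0.42188; 0.34300; 0.12500; 0.04287.
Sum = 0.932750; FGT(3.0) = 0.932750 / 7 = 0.133.

0.133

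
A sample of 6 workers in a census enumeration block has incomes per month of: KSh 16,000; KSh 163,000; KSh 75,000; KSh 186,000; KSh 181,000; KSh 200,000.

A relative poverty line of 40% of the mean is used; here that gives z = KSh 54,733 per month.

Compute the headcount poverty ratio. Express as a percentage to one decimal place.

1 of the 6 workers have income below KSh 54,733.
H = 1/6 = 16.7%.

16.7%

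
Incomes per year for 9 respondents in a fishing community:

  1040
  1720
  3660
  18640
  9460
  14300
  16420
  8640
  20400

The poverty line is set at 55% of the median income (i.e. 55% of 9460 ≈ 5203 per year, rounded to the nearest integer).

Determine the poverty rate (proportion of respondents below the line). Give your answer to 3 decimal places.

0.333

3 of the 9 respondents have income below 5203.
H = 3/9 = 0.333.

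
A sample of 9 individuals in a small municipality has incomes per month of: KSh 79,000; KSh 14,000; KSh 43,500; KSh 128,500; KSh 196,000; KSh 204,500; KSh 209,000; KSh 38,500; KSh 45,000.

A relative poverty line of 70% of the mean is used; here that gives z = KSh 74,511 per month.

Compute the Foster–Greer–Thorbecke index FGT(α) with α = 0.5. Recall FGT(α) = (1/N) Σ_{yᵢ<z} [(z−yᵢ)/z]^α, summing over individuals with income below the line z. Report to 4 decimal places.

0.3190

Incomes under z: KSh 14,000, KSh 38,500, KSh 43,500, KSh 45,000 (q = 4 of N = 9).
Normalized shortfalls: (74511−14000)/74511 = 0.8121; (74511−38500)/74511 = 0.4833; (74511−43500)/74511 = 0.4162; (74511−45000)/74511 = 0.3961.
Raised to α = 0.5: 0.90117; 0.69520; 0.64513; 0.62933.
Sum = 2.870832; FGT(0.5) = 2.870832 / 9 = 0.3190.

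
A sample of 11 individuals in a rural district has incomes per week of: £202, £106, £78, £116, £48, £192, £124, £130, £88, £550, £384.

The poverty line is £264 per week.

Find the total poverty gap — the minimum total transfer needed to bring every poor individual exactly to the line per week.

Poor units: £48, £78, £88, £106, £116, £124, £130, £192, £202 (q = 9 of N = 11).
Individual gaps: 264−48 = 216; 264−78 = 186; 264−88 = 176; 264−106 = 158; 264−116 = 148; 264−124 = 140; 264−130 = 134; 264−192 = 72; 264−202 = 62.
Aggregate gap = £1,292.

£1,292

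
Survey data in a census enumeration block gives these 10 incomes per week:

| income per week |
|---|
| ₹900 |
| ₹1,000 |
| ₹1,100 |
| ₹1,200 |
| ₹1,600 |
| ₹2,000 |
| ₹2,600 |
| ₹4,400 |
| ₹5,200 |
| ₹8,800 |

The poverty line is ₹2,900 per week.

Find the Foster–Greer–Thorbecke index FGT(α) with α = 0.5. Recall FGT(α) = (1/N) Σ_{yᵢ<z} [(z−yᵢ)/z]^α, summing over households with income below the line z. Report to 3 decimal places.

Below the line: ₹900, ₹1,000, ₹1,100, ₹1,200, ₹1,600, ₹2,000, ₹2,600 (q = 7 of N = 10).
Shortfall ratios: (2900−900)/2900 = 0.6897; (2900−1000)/2900 = 0.6552; (2900−1100)/2900 = 0.6207; (2900−1200)/2900 = 0.5862; (2900−1600)/2900 = 0.4483; (2900−2000)/2900 = 0.3103; (2900−2600)/2900 = 0.1034.
Raised to α = 0.5: 0.83045; 0.80943; 0.78784; 0.76564; 0.66953; 0.55709; 0.32163.
Sum = 4.741616; FGT(0.5) = 4.741616 / 10 = 0.474.

0.474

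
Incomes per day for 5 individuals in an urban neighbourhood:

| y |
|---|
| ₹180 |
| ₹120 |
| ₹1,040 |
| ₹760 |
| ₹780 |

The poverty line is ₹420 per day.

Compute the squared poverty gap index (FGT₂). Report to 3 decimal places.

0.167

Below the line: ₹120, ₹180 (q = 2 of N = 5).
Shortfall ratios: (420−120)/420 = 0.7143; (420−180)/420 = 0.5714.
Squared: 0.5102; 0.3265.
Sum = 0.836735; P₂ = 0.836735 / 5 = 0.167.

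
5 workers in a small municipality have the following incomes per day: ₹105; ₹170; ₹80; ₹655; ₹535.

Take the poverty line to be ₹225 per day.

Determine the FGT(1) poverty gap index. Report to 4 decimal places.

Incomes under z: ₹80, ₹105, ₹170 (q = 3 of N = 5).
Shortfall ratios: (225−80)/225 = 0.6444; (225−105)/225 = 0.5333; (225−170)/225 = 0.2444.
Σ = 1.422222. Dividing by the full population N = 5 gives P₁ = 0.2844.

0.2844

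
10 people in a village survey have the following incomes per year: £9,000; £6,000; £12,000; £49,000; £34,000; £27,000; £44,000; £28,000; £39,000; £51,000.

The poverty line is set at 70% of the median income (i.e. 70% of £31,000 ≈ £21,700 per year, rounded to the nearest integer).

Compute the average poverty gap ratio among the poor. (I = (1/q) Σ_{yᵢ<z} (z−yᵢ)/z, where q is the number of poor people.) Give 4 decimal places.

0.5853

Below the line: £6,000, £9,000, £12,000 (q = 3 of N = 10).
Relative gaps: 0.7235, 0.5853, 0.4470; sum = 1.755760.
The income-gap ratio divides by q (the poor only): 1.755760 / 3 = 0.5853.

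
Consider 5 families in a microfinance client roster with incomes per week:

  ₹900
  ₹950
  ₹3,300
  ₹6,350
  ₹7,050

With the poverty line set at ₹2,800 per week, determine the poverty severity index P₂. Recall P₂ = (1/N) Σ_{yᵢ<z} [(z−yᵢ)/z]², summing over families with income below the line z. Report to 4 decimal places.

Incomes under z: ₹900, ₹950 (q = 2 of N = 5).
Shortfall ratios: (2800−900)/2800 = 0.6786; (2800−950)/2800 = 0.6607.
Squared: 0.4605; 0.4365.
Sum = 0.897003; P₂ = 0.897003 / 5 = 0.1794.

0.1794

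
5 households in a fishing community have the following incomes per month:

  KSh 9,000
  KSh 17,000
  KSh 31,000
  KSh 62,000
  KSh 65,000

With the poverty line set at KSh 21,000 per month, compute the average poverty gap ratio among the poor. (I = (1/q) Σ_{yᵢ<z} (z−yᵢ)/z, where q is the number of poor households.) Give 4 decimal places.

Below z: KSh 9,000, KSh 17,000 (q = 2 of N = 5).
Shortfall ratios (z−y)/z: 0.5714, 0.1905; sum = 0.761905.
I averages over the q = 2 poor units only: 0.761905 / 2 = 0.3810.

0.3810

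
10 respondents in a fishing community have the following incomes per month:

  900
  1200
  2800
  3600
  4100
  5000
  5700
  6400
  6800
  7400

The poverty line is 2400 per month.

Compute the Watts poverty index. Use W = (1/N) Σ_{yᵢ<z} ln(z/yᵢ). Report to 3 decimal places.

0.167

Incomes under z: 900, 1200 (q = 2 of N = 10).
Log shortfalls: ln(2400/900) = 0.9808; ln(2400/1200) = 0.6931.
W = 1.673976 / 10 = 0.167.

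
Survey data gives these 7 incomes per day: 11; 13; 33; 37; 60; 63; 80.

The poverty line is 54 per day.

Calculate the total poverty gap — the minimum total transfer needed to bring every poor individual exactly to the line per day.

Below the line: 11, 13, 33, 37 (q = 4 of N = 7).
Individual gaps: 54−11 = 43; 54−13 = 41; 54−33 = 21; 54−37 = 17.
Aggregate gap = 122.

122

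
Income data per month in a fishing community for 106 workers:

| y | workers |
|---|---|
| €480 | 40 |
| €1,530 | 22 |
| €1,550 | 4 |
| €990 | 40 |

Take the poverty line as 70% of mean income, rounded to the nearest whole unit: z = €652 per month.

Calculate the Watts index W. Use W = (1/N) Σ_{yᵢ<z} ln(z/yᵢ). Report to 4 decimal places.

0.1156

Poor units: 40×€480 (q = 40 of N = 106).
Log gaps: ln(652/480) = 0.3063 (×40).
W = 12.250338 / 106 = 0.1156.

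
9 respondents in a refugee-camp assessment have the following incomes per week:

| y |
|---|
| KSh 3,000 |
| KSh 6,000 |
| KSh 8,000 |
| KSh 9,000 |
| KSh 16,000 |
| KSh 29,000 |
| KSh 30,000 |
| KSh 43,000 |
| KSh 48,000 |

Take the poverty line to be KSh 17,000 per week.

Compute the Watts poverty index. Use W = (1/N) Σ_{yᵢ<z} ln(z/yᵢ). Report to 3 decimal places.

Poor units: KSh 3,000, KSh 6,000, KSh 8,000, KSh 9,000, KSh 16,000 (q = 5 of N = 9).
Log gaps: ln(17000/3000) = 1.7346; ln(17000/6000) = 1.0415; ln(17000/8000) = 0.7538; ln(17000/9000) = 0.6360; ln(17000/16000) = 0.0606.
W = 4.226440 / 9 = 0.470.

0.470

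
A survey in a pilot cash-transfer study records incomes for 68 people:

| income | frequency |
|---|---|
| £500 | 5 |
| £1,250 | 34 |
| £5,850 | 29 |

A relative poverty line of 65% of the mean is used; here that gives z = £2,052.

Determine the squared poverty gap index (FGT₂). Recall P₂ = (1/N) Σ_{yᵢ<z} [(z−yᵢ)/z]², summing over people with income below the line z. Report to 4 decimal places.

0.1184

Below the line: 5×£500, 34×£1,250 (q = 39 of N = 68).
Relative gaps: (2052−500)/2052 = 0.7563 (×5); (2052−1250)/2052 = 0.3908 (×34).
Squared: 0.5720 (×5); 0.1528 (×34).
Sum = 8.053868; P₂ = 8.053868 / 68 = 0.1184.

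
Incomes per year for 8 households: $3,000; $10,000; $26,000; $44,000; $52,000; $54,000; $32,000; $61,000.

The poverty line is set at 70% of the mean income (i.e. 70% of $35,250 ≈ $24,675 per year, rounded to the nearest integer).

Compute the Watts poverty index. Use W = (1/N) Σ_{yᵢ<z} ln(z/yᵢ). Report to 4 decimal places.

0.3763

Below the line: $3,000, $10,000 (q = 2 of N = 8).
Log shortfalls: ln(24675/3000) = 2.1072; ln(24675/10000) = 0.9032.
W = 3.010384 / 8 = 0.3763.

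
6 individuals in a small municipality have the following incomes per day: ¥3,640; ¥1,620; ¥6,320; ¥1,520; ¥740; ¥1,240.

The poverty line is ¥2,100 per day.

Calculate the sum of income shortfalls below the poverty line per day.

Poor units: ¥740, ¥1,240, ¥1,520, ¥1,620 (q = 4 of N = 6).
Individual gaps: 2100−740 = 1360; 2100−1240 = 860; 2100−1520 = 580; 2100−1620 = 480.
Aggregate gap = ¥3,280.

¥3,280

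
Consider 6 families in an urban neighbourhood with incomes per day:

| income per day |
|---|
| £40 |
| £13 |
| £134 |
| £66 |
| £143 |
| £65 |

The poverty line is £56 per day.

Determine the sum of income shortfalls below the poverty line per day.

£59

Below z: £13, £40 (q = 2 of N = 6).
Individual gaps: 56−13 = 43; 56−40 = 16.
Aggregate gap = £59.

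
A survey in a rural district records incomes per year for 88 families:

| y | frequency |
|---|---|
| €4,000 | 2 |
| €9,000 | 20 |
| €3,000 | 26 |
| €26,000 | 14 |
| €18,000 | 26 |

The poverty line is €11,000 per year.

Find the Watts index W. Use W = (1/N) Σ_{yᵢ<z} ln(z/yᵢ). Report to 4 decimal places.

0.4525

Below z: 26×€3,000, 2×€4,000, 20×€9,000 (q = 48 of N = 88).
ln(z/y) terms: ln(11000/3000) = 1.2993 (×26); ln(11000/4000) = 1.0116 (×2); ln(11000/9000) = 0.2007 (×20).
W = 39.817973 / 88 = 0.4525.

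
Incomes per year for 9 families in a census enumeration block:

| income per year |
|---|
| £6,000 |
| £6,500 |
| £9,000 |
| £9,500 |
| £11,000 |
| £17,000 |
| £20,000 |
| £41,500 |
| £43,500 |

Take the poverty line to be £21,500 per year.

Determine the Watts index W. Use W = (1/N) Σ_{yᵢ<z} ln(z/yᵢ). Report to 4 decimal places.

0.5708

Below z: £6,000, £6,500, £9,000, £9,500, £11,000, £17,000, £20,000 (q = 7 of N = 9).
ln(z/y) terms: ln(21500/6000) = 1.2763; ln(21500/6500) = 1.1963; ln(21500/9000) = 0.8708; ln(21500/9500) = 0.8168; ln(21500/11000) = 0.6702; ln(21500/17000) = 0.2348; ln(21500/20000) = 0.0723.
W = 5.137452 / 9 = 0.5708.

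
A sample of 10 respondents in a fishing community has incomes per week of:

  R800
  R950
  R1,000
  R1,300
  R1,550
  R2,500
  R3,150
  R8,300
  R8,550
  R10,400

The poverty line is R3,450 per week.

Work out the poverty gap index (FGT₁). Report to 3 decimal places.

Poor units: R800, R950, R1,000, R1,300, R1,550, R2,500, R3,150 (q = 7 of N = 10).
Normalized shortfalls: (3450−800)/3450 = 0.7681; (3450−950)/3450 = 0.7246; (3450−1000)/3450 = 0.7101; (3450−1300)/3450 = 0.6232; (3450−1550)/3450 = 0.5507; (3450−2500)/3450 = 0.2754; (3450−3150)/3450 = 0.0870.
Sum of shortfalls = 3.739130; P₁ averages over all N: 3.739130 / 10 = 0.374.

0.374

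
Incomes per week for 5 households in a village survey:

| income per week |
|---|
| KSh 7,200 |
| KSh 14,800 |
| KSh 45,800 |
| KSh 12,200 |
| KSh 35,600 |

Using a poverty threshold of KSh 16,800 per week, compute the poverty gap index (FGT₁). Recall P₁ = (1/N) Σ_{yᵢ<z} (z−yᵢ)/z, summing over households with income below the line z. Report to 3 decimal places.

Incomes under z: KSh 7,200, KSh 12,200, KSh 14,800 (q = 3 of N = 5).
Shortfall ratios: (16800−7200)/16800 = 0.5714; (16800−12200)/16800 = 0.2738; (16800−14800)/16800 = 0.1190.
Σ = 0.964286. Dividing by the full population N = 5 gives P₁ = 0.193.

0.193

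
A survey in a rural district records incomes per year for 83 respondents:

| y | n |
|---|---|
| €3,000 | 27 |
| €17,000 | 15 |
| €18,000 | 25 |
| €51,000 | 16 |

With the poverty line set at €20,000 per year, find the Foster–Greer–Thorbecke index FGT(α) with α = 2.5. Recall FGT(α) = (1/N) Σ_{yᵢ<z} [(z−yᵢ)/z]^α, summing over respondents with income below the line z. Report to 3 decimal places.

Poor units: 27×€3,000, 15×€17,000, 25×€18,000 (q = 67 of N = 83).
Relative gaps: (20000−3000)/20000 = 0.8500 (×27); (20000−17000)/20000 = 0.1500 (×15); (20000−18000)/20000 = 0.1000 (×25).
Raised to α = 2.5: 0.66611 (×27); 0.00871 (×15); 0.00316 (×25).
Sum = 18.194796; FGT(2.5) = 18.194796 / 83 = 0.219.

0.219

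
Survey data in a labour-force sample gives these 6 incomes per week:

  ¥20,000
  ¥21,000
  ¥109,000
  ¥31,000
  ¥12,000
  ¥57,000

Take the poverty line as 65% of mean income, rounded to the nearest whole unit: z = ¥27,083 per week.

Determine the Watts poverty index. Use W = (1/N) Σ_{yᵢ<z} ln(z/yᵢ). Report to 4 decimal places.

Below z: ¥12,000, ¥20,000, ¥21,000 (q = 3 of N = 6).
Log shortfalls: ln(27083/12000) = 0.8140; ln(27083/20000) = 0.3032; ln(27083/21000) = 0.2544.
W = 1.371557 / 6 = 0.2286.

0.2286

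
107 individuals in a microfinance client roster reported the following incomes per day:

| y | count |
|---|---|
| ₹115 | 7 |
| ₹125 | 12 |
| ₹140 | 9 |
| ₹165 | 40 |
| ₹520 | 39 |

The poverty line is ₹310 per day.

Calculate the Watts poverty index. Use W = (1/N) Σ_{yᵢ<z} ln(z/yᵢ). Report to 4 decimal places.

Incomes under z: 7×₹115, 12×₹125, 9×₹140, 40×₹165 (q = 68 of N = 107).
Log shortfalls: ln(310/115) = 0.9916 (×7); ln(310/125) = 0.9083 (×12); ln(310/140) = 0.7949 (×9); ln(310/165) = 0.6306 (×40).
W = 50.220026 / 107 = 0.4693.

0.4693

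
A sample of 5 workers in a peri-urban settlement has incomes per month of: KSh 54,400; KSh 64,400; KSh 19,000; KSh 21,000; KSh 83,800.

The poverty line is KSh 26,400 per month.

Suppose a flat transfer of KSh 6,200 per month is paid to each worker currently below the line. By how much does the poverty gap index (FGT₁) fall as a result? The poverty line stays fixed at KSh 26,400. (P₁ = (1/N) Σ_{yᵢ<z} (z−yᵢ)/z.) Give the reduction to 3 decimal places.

0.088

Before: below the line — KSh 19,000, KSh 21,000; poverty gap index (FGT₁) = 0.09697.
After the KSh 6,200 transfer: below the line — KSh 25,200; poverty gap index (FGT₁) = 0.00909.
Reduction = 0.09697 − 0.00909 = 0.088.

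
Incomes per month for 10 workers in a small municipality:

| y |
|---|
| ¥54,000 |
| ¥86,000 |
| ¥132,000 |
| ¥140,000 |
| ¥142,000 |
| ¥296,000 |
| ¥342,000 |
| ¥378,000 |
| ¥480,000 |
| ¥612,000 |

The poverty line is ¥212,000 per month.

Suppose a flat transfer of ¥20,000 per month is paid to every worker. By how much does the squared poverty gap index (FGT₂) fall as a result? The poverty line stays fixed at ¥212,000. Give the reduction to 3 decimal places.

Before: below the line — ¥54,000, ¥86,000, ¥132,000, ¥140,000, ¥142,000; squared poverty gap index (FGT₂) = 0.12755.
After the ¥20,000 transfer: below the line — ¥74,000, ¥106,000, ¥152,000, ¥160,000, ¥162,000; squared poverty gap index (FGT₂) = 0.08696.
Reduction = 0.12755 − 0.08696 = 0.041.

0.041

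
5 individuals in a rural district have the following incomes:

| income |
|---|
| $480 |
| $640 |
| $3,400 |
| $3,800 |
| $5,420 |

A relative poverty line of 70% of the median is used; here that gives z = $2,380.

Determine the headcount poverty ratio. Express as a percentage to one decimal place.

2 of the 5 individuals have income below $2,380.
H = 2/5 = 40.0%.

40.0%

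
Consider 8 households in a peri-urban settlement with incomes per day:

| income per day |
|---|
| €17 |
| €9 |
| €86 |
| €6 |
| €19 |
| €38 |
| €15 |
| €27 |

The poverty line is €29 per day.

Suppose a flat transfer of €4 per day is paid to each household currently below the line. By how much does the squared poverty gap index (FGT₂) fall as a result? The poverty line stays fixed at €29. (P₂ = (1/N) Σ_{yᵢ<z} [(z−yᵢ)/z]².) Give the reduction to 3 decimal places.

Before: below the line — €6, €9, €15, €17, €19, €27; squared poverty gap index (FGT₂) = 0.20407.
After the €4 transfer: below the line — €10, €13, €19, €21, €23; squared poverty gap index (FGT₂) = 0.12143.
Reduction = 0.20407 − 0.12143 = 0.083.

0.083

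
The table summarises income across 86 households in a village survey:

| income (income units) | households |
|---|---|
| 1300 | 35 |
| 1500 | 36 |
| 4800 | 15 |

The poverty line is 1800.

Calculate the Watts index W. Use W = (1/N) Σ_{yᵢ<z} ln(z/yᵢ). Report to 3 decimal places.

Incomes under z: 35×1300, 36×1500 (q = 71 of N = 86).
Log gaps: ln(1800/1300) = 0.3254 (×35); ln(1800/1500) = 0.1823 (×36).
W = 17.953360 / 86 = 0.209.

0.209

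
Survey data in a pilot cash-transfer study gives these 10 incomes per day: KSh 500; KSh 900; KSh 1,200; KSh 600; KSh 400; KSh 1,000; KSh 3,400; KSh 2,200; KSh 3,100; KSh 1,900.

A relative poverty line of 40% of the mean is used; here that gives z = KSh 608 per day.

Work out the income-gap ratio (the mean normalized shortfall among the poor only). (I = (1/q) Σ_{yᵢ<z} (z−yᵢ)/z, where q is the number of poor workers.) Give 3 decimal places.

Below z: KSh 400, KSh 500, KSh 600 (q = 3 of N = 10).
Relative gaps: 0.3421, 0.1776, 0.0132; sum = 0.532895.
The income-gap ratio divides by q (the poor only): 0.532895 / 3 = 0.178.

0.178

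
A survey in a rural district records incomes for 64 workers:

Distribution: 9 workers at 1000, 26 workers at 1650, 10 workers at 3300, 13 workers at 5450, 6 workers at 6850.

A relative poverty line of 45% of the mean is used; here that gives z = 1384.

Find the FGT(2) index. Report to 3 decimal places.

Poor units: 9×1000 (q = 9 of N = 64).
Normalized shortfalls: (1384−1000)/1384 = 0.2775 (×9).
Squared: 0.0770 (×9).
Sum = 0.692840; P₂ = 0.692840 / 64 = 0.011.

0.011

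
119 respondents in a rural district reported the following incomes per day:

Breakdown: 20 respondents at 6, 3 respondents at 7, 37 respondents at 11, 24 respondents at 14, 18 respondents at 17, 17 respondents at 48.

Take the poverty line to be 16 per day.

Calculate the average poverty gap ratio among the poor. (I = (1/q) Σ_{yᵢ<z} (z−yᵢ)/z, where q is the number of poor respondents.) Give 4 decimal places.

0.3423

Below the line: 20×6, 3×7, 37×11, 24×14 (q = 84 of N = 119).
Relative gaps: 0.6250 (×20), 0.5625 (×3), 0.3125 (×37), 0.1250 (×24); sum = 28.750000.
I averages over the q = 84 poor units only: 28.750000 / 84 = 0.3423.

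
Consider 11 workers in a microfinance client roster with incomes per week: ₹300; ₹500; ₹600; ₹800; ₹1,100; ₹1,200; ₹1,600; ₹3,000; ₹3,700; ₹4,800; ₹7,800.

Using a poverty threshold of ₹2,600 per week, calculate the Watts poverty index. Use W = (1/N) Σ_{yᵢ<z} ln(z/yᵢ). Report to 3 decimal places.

Below the line: ₹300, ₹500, ₹600, ₹800, ₹1,100, ₹1,200, ₹1,600 (q = 7 of N = 11).
Log shortfalls: ln(2600/300) = 2.1595; ln(2600/500) = 1.6487; ln(2600/600) = 1.4663; ln(2600/800) = 1.1787; ln(2600/1100) = 0.8602; ln(2600/1200) = 0.7732; ln(2600/1600) = 0.4855.
W = 8.572034 / 11 = 0.779.

0.779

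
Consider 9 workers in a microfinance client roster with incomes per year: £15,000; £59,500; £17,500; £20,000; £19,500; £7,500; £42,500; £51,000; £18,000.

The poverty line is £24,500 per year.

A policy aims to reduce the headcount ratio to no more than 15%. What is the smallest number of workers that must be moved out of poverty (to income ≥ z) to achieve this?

5

Currently q = 6 of N = 9 are below the line (H = 0.667).
A headcount ratio of at most 15% allows at most ⌊0.15 × 9⌋ = 1 poor workers.
So at least 6 − 1 = 5 must be lifted.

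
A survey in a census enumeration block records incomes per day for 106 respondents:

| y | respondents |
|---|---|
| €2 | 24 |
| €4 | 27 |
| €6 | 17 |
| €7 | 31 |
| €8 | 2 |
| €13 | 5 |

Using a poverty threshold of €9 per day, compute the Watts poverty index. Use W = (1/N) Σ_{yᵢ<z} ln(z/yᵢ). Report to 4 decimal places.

0.6879

Below the line: 24×€2, 27×€4, 17×€6, 31×€7, 2×€8 (q = 101 of N = 106).
ln(z/y) terms: ln(9/2) = 1.5041 (×24); ln(9/4) = 0.8109 (×27); ln(9/6) = 0.4055 (×17); ln(9/7) = 0.2513 (×31); ln(9/8) = 0.1178 (×2).
W = 72.912194 / 106 = 0.6879.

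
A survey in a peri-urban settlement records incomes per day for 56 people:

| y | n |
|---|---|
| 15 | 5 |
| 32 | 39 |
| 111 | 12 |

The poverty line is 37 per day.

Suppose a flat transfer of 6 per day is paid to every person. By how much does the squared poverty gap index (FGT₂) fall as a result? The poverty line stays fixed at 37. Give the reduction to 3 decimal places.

0.028

Before: below the line — 5×15, 39×32; squared poverty gap index (FGT₂) = 0.04428.
After the 6 transfer: below the line — 5×21; squared poverty gap index (FGT₂) = 0.01670.
Reduction = 0.04428 − 0.01670 = 0.028.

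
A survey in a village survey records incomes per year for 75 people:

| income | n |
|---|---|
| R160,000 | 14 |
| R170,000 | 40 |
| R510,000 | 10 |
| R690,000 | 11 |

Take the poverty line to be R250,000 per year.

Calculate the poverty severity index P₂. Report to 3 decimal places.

0.079

Below the line: 14×R160,000, 40×R170,000 (q = 54 of N = 75).
Shortfall ratios: (250000−160000)/250000 = 0.3600 (×14); (250000−170000)/250000 = 0.3200 (×40).
Squared: 0.1296 (×14); 0.1024 (×40).
Sum = 5.910400; P₂ = 5.910400 / 75 = 0.079.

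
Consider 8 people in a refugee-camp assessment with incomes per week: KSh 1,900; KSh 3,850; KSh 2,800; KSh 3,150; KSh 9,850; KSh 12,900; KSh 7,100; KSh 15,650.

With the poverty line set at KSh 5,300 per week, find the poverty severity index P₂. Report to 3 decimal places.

0.109

Below the line: KSh 1,900, KSh 2,800, KSh 3,150, KSh 3,850 (q = 4 of N = 8).
Normalized shortfalls: (5300−1900)/5300 = 0.6415; (5300−2800)/5300 = 0.4717; (5300−3150)/5300 = 0.4057; (5300−3850)/5300 = 0.2736.
Squared: 0.4115; 0.2225; 0.1646; 0.0748.
Sum = 0.873443; P₂ = 0.873443 / 8 = 0.109.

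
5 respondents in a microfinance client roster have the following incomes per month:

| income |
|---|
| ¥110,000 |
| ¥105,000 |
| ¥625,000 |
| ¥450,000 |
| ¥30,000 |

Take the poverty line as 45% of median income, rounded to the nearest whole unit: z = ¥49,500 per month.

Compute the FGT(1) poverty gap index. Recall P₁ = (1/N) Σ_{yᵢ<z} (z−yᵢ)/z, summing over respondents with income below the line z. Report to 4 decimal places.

Incomes under z: ¥30,000 (q = 1 of N = 5).
Shortfall ratios: (49500−30000)/49500 = 0.3939.
Σ = 0.393939. Dividing by the full population N = 5 gives P₁ = 0.0788.

0.0788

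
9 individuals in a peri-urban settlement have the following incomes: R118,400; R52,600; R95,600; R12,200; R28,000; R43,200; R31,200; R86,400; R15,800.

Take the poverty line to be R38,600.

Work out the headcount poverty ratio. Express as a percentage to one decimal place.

44.4%

4 of the 9 individuals have income below R38,600.
H = 4/9 = 44.4%.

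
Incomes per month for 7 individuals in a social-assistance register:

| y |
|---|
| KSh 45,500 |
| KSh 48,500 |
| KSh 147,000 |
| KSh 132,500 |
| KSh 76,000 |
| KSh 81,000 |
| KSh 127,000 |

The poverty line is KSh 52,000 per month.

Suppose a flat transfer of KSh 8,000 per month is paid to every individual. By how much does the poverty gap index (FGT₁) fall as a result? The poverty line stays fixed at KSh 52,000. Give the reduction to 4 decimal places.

Before: below the line — KSh 45,500, KSh 48,500; poverty gap index (FGT₁) = 0.027473.
After the KSh 8,000 transfer: below the line — none; poverty gap index (FGT₁) = 0.000000.
Reduction = 0.027473 − 0.000000 = 0.0275.

0.0275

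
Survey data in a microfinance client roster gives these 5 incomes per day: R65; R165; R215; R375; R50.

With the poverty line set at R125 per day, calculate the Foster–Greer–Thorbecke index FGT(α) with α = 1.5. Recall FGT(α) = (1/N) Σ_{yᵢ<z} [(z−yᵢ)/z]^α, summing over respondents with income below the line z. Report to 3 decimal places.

0.159

Poor units: R50, R65 (q = 2 of N = 5).
Shortfall ratios: (125−50)/125 = 0.6000; (125−65)/125 = 0.4800.
Raised to α = 1.5: 0.46476; 0.33255.
Sum = 0.797312; FGT(1.5) = 0.797312 / 5 = 0.159.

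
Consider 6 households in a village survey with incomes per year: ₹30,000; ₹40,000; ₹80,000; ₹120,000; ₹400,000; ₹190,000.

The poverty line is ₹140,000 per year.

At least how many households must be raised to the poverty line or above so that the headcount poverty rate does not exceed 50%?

1

Currently q = 4 of N = 6 are below the line (H = 0.667).
A headcount ratio of at most 50% allows at most ⌊0.50 × 6⌋ = 3 poor households.
So at least 4 − 3 = 1 must be lifted.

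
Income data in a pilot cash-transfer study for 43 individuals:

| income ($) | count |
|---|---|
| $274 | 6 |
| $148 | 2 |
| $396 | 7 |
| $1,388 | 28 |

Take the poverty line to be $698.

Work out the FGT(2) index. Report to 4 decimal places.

0.1108

Poor units: 2×$148, 6×$274, 7×$396 (q = 15 of N = 43).
Relative gaps: (698−148)/698 = 0.7880 (×2); (698−274)/698 = 0.6074 (×6); (698−396)/698 = 0.4327 (×7).
Squared: 0.6209 (×2); 0.3690 (×6); 0.1872 (×7).
Sum = 4.766143; P₂ = 4.766143 / 43 = 0.1108.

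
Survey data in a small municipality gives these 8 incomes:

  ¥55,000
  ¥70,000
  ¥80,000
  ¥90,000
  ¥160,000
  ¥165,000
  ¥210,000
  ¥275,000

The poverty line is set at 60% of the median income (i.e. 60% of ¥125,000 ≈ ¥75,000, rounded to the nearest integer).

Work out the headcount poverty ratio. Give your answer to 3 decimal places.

2 of the 8 families have income below ¥75,000.
H = 2/8 = 0.250.

0.250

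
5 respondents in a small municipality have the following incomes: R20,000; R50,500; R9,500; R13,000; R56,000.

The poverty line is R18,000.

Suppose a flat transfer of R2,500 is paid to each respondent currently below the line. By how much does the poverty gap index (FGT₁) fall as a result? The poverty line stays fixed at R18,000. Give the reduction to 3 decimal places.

Before: below the line — R9,500, R13,000; poverty gap index (FGT₁) = 0.15000.
After the R2,500 transfer: below the line — R12,000, R15,500; poverty gap index (FGT₁) = 0.09444.
Reduction = 0.15000 − 0.09444 = 0.056.

0.056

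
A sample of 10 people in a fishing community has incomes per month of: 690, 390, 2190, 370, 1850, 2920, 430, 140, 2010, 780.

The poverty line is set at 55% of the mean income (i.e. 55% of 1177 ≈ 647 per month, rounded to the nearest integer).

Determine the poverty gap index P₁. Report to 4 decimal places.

Below z: 140, 370, 390, 430 (q = 4 of N = 10).
Shortfall ratios: (647−140)/647 = 0.7836; (647−370)/647 = 0.4281; (647−390)/647 = 0.3972; (647−430)/647 = 0.3354.
Sum of shortfalls = 1.944359; P₁ averages over all N: 1.944359 / 10 = 0.1944.

0.1944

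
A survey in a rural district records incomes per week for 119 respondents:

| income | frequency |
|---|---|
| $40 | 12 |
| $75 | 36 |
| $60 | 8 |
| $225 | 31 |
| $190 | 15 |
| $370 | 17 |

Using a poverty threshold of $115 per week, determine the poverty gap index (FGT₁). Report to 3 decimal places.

0.203

Poor units: 12×$40, 8×$60, 36×$75 (q = 56 of N = 119).
Normalized shortfalls: (115−40)/115 = 0.6522 (×12); (115−60)/115 = 0.4783 (×8); (115−75)/115 = 0.3478 (×36).
Σ = 24.173913. Dividing by the full population N = 119 gives P₁ = 0.203.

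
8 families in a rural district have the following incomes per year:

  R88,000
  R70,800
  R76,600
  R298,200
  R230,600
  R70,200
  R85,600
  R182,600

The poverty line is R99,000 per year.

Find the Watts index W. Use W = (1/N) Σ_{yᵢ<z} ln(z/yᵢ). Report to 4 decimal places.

0.1498

Below the line: R70,200, R70,800, R76,600, R85,600, R88,000 (q = 5 of N = 8).
Log gaps: ln(99000/70200) = 0.3438; ln(99000/70800) = 0.3353; ln(99000/76600) = 0.2565; ln(99000/85600) = 0.1454; ln(99000/88000) = 0.1178.
W = 1.198773 / 8 = 0.1498.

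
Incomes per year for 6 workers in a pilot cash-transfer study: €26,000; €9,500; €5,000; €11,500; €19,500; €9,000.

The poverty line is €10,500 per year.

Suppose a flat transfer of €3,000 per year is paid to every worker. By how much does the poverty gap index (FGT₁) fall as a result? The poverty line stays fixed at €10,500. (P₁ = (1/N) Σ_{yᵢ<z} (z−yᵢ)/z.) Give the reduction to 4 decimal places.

0.0873

Before: below the line — €5,000, €9,000, €9,500; poverty gap index (FGT₁) = 0.126984.
After the €3,000 transfer: below the line — €8,000; poverty gap index (FGT₁) = 0.039683.
Reduction = 0.126984 − 0.039683 = 0.0873.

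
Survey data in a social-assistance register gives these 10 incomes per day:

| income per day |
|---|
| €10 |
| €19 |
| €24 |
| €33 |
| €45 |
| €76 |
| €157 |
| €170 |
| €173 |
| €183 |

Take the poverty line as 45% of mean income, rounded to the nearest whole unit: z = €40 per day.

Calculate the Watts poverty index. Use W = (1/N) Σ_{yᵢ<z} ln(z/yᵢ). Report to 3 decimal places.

0.283

Below z: €10, €19, €24, €33 (q = 4 of N = 10).
Log gaps: ln(40/10) = 1.3863; ln(40/19) = 0.7444; ln(40/24) = 0.5108; ln(40/33) = 0.1924.
W = 2.833932 / 10 = 0.283.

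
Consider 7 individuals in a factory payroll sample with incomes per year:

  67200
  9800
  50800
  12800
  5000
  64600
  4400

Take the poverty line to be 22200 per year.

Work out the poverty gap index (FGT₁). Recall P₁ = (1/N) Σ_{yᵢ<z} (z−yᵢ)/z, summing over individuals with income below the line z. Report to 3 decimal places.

0.366

Below z: 4400, 5000, 9800, 12800 (q = 4 of N = 7).
Shortfall ratios: (22200−4400)/22200 = 0.8018; (22200−5000)/22200 = 0.7748; (22200−9800)/22200 = 0.5586; (22200−12800)/22200 = 0.4234.
Σ = 2.558559. Dividing by the full population N = 7 gives P₁ = 0.366.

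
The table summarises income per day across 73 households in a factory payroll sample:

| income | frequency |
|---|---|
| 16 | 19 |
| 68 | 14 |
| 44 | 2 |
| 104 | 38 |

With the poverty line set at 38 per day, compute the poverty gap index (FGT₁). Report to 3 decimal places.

0.151

Below z: 19×16 (q = 19 of N = 73).
Normalized shortfalls: (38−16)/38 = 0.5789 (×19).
Σ = 11.000000. Dividing by the full population N = 73 gives P₁ = 0.151.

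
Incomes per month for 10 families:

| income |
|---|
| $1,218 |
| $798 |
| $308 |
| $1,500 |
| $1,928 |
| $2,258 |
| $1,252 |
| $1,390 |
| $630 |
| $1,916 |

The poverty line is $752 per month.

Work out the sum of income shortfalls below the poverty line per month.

Incomes under z: $308, $630 (q = 2 of N = 10).
Individual gaps: 752−308 = 444; 752−630 = 122.
Aggregate gap = $566.

$566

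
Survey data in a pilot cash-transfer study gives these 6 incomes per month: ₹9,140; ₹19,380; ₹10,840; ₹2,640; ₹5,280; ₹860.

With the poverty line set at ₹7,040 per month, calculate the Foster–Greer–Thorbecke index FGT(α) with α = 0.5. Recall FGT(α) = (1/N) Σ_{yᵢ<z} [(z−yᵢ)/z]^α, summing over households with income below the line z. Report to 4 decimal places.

Incomes under z: ₹860, ₹2,640, ₹5,280 (q = 3 of N = 6).
Shortfall ratios: (7040−860)/7040 = 0.8778; (7040−2640)/7040 = 0.6250; (7040−5280)/7040 = 0.2500.
Raised to α = 0.5: 0.93693; 0.79057; 0.50000.
Sum = 2.227501; FGT(0.5) = 2.227501 / 6 = 0.3713.

0.3713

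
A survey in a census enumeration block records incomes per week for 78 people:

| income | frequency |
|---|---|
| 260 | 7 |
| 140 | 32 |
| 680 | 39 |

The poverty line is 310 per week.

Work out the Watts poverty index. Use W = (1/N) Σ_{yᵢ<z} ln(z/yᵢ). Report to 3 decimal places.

Below the line: 32×140, 7×260 (q = 39 of N = 78).
Log gaps: ln(310/140) = 0.7949 (×32); ln(310/260) = 0.1759 (×7).
W = 26.668991 / 78 = 0.342.

0.342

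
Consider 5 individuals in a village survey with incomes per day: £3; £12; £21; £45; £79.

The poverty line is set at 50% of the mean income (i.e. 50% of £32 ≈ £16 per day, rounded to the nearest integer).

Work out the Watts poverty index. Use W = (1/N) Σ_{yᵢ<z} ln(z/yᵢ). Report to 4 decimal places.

Poor units: £3, £12 (q = 2 of N = 5).
Log gaps: ln(16/3) = 1.6740; ln(16/12) = 0.2877.
W = 1.961659 / 5 = 0.3923.

0.3923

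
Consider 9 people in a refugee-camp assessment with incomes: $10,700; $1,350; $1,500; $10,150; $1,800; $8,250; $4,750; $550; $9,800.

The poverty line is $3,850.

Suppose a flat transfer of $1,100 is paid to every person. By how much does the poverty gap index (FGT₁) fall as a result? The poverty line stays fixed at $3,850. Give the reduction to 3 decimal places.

0.127

Before: below the line — $550, $1,350, $1,500, $1,800; poverty gap index (FGT₁) = 0.29437.
After the $1,100 transfer: below the line — $1,650, $2,450, $2,600, $2,900; poverty gap index (FGT₁) = 0.16739.
Reduction = 0.29437 − 0.16739 = 0.127.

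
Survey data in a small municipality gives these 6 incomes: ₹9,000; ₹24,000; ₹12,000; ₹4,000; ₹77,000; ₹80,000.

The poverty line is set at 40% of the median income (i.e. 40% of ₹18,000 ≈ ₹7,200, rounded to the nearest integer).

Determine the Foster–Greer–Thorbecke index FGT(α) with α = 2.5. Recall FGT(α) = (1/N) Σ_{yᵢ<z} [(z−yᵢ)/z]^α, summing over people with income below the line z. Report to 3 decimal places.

Incomes under z: ₹4,000 (q = 1 of N = 6).
Shortfall ratios: (7200−4000)/7200 = 0.4444.
Raised to α = 2.5: 0.13169.
Sum = 0.131687; FGT(2.5) = 0.131687 / 6 = 0.022.

0.022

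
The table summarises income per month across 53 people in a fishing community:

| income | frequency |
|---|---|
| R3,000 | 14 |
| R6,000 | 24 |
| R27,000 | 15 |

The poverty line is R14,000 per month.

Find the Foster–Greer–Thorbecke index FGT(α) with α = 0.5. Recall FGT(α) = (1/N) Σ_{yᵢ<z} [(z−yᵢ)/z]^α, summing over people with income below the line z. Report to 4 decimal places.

Below the line: 14×R3,000, 24×R6,000 (q = 38 of N = 53).
Gap ratios (z−y)/z: (14000−3000)/14000 = 0.7857 (×14); (14000−6000)/14000 = 0.5714 (×24).
Raised to α = 0.5: 0.88641 (×14); 0.75593 (×24).
Sum = 30.551968; FGT(0.5) = 30.551968 / 53 = 0.5765.

0.5765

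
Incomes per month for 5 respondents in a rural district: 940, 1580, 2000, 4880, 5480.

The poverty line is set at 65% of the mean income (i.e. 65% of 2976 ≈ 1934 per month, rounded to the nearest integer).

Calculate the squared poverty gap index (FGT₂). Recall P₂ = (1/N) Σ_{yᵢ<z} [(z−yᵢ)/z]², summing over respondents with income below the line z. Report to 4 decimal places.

0.0595

Below the line: 940, 1580 (q = 2 of N = 5).
Gap ratios (z−y)/z: (1934−940)/1934 = 0.5140; (1934−1580)/1934 = 0.1830.
Squared: 0.2642; 0.0335.
Sum = 0.297659; P₂ = 0.297659 / 5 = 0.0595.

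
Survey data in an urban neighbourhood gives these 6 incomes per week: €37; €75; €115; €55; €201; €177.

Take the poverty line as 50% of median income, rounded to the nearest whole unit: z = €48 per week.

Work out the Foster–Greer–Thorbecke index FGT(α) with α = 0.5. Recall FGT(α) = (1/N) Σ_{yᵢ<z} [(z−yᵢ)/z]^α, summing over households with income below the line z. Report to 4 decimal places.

0.0798

Poor units: €37 (q = 1 of N = 6).
Gap ratios (z−y)/z: (48−37)/48 = 0.2292.
Raised to α = 0.5: 0.47871.
Sum = 0.478714; FGT(0.5) = 0.478714 / 6 = 0.0798.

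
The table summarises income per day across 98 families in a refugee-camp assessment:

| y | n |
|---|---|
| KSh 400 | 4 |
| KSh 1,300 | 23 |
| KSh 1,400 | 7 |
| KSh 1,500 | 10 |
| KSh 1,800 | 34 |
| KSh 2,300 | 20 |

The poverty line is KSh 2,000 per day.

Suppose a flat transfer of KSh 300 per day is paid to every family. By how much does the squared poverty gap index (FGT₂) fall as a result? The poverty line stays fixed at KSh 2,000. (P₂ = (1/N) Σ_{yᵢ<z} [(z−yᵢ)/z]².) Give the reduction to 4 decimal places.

0.0419

Before: below the line — 4×KSh 400, 23×KSh 1,300, 7×KSh 1,400, 10×KSh 1,500, 34×KSh 1,800; squared poverty gap index (FGT₂) = 0.071148.
After the KSh 300 transfer: below the line — 4×KSh 700, 23×KSh 1,600, 7×KSh 1,700, 10×KSh 1,800; squared poverty gap index (FGT₂) = 0.029260.
Reduction = 0.071148 − 0.029260 = 0.0419.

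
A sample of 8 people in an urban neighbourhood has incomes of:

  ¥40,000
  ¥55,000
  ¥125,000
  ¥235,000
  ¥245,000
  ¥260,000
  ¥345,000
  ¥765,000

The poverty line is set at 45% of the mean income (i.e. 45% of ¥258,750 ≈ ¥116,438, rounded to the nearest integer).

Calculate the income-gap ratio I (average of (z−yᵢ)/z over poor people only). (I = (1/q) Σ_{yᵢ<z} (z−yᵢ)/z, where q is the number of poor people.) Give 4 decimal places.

Below z: ¥40,000, ¥55,000 (q = 2 of N = 8).
Relative gaps: 0.6565, 0.5276; sum = 1.184115.
The income-gap ratio divides by q (the poor only): 1.184115 / 2 = 0.5921.

0.5921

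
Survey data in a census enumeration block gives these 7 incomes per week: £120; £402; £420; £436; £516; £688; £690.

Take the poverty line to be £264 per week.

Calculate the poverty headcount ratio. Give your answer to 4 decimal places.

0.1429

1 of the 7 workers have income below £264.
H = 1/7 = 0.1429.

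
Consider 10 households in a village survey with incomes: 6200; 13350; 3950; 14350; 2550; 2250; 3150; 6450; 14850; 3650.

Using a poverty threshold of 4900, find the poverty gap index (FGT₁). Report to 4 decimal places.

0.1827

Poor units: 2250, 2550, 3150, 3650, 3950 (q = 5 of N = 10).
Relative gaps: (4900−2250)/4900 = 0.5408; (4900−2550)/4900 = 0.4796; (4900−3150)/4900 = 0.3571; (4900−3650)/4900 = 0.2551; (4900−3950)/4900 = 0.1939.
Σ = 1.826531. Dividing by the full population N = 10 gives P₁ = 0.1827.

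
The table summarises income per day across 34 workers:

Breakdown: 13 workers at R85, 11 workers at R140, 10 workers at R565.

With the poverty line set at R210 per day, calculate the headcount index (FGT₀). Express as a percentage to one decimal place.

70.6%

24 of the 34 workers have income below R210.
H = 24/34 = 70.6%.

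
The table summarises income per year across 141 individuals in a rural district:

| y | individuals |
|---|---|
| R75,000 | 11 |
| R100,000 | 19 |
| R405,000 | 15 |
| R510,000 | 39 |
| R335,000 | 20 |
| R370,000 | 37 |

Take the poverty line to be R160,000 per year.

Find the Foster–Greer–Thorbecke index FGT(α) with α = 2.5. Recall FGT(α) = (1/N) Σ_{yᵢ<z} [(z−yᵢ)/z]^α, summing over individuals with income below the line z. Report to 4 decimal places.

Below the line: 11×R75,000, 19×R100,000 (q = 30 of N = 141).
Relative gaps: (160000−75000)/160000 = 0.5312 (×11); (160000−100000)/160000 = 0.3750 (×19).
Raised to α = 2.5: 0.20571 (×11); 0.08611 (×19).
Sum = 3.898951; FGT(2.5) = 3.898951 / 141 = 0.0277.

0.0277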